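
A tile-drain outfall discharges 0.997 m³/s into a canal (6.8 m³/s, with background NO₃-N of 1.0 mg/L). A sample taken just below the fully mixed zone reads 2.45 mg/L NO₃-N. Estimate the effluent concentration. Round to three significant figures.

12.3 mg/L

Mass balance: 6.800·1.000 + 0.9970·Cₑ = 7.797·2.450
→ Cₑ = (7.797·2.450 − 6.800·1.000) / 0.9970 = 12.34 mg/L.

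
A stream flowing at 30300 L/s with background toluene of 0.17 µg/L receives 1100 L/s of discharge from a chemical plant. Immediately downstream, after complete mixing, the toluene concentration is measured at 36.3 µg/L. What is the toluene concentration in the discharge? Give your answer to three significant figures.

1030 µg/L

Mass balance: 30300·0.1700 + 1100·Cₑ = 31400·36.30
→ Cₑ = (31400·36.30 − 30300·0.1700) / 1100 = 1032 µg/L.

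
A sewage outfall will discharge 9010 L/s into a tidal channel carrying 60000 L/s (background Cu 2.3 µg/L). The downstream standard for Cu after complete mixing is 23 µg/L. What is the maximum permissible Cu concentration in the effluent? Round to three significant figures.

161 µg/L

At the limit, (Qr·Cr + Qe·Cₑ)/(Qr + Qe) = 23:
Cₑ = (69010·23 − 60000·2.300) / 9010 = 160.8 µg/L.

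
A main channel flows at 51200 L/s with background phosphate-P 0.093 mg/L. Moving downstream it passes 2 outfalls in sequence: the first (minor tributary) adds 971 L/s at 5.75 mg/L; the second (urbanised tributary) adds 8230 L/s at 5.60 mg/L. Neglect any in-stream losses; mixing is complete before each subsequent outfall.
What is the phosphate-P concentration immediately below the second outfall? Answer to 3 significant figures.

Below outfall 1: Q → 52170 L/s, C = (51200·0.09300 + 971.0·5.750)/52170 = 0.1983 mg/L.
Below outfall 2: Q → 60400 L/s, C = (52170·0.1983 + 8230·5.600)/60400 = 0.9343 mg/L.

0.934 mg/L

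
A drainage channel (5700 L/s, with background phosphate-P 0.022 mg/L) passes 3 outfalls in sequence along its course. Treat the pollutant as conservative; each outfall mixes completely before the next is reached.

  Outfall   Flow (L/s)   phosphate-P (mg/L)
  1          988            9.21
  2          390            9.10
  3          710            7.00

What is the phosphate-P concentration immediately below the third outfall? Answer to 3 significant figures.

Below outfall 1: Q → 6688 L/s, C = (5700·0.02200 + 988.0·9.210)/6688 = 1.379 mg/L.
Below outfall 2: Q → 7078 L/s, C = (6688·1.379 + 390.0·9.100)/7078 = 1.805 mg/L.
Below outfall 3: Q → 7788 L/s, C = (7078·1.805 + 710.0·7.000)/7788 = 2.278 mg/L.

2.28 mg/L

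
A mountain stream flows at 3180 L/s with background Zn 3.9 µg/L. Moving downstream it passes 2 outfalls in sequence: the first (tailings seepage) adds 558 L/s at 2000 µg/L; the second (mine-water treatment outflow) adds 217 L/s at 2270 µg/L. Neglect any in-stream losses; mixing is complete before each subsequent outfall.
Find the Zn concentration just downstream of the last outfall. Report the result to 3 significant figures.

Below outfall 1: Q → 3738 L/s, C = (3180·3.900 + 558.0·2000)/3738 = 301.9 µg/L.
Below outfall 2: Q → 3955 L/s, C = (3738·301.9 + 217.0·2270)/3955 = 409.9 µg/L.

410 µg/L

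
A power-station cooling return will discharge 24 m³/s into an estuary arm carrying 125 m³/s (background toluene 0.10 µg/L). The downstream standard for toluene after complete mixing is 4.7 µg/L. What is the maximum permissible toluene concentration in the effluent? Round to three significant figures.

At the limit, (Qr·Cr + Qe·Cₑ)/(Qr + Qe) = 4.7:
Cₑ = (149.0·4.7 − 125.0·0.1000) / 24.00 = 28.66 µg/L.

28.7 µg/L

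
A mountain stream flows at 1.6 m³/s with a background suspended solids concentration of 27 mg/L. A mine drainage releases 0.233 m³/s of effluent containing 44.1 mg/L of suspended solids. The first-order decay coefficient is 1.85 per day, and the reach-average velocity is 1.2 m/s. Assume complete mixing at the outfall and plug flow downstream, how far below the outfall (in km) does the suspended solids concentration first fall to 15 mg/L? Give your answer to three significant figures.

37.3 km

Mass balance: C = (1.600·27.00 + 0.2330·44.10) / 1.833 = 53.48/1.833 = 29.17 mg/L.
Set 29.17·exp(−k·t) = 15 → t = ln(29.17/15)/k = 31070 s = 8.630 h.
Distance = v·t = 1.2·31070 = 37280 m = 37.28 km.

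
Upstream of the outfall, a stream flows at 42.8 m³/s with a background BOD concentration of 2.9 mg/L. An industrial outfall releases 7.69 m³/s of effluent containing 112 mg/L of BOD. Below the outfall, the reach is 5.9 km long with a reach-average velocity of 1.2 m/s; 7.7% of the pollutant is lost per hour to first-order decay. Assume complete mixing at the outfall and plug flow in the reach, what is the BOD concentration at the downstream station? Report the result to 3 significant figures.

After mixing, C = (42.80·2.900 + 7.690·112.0) / 50.49 = 985.4/50.49 = 19.52 mg/L.
Travel time t = 5.9·1000 / 1.2 = 4917 s = 1.366 h.
7.7%/h lost → k = −ln(1 − 0.077) = 0.08013 h⁻¹.
Decay over the reach: 19.52·exp(−kt) = 19.52·0.8963 = 17.49 mg/L.

17.5 mg/L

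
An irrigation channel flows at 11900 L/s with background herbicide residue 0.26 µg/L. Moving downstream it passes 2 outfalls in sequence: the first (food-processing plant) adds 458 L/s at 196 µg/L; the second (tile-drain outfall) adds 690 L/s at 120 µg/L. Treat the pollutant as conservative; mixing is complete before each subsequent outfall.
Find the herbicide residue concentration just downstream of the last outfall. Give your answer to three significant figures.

13.5 µg/L

Below outfall 1: Q → 12360 L/s, C = (11900·0.2600 + 458.0·196.0)/12360 = 7.514 µg/L.
Below outfall 2: Q → 13050 L/s, C = (12360·7.514 + 690.0·120.0)/13050 = 13.46 µg/L.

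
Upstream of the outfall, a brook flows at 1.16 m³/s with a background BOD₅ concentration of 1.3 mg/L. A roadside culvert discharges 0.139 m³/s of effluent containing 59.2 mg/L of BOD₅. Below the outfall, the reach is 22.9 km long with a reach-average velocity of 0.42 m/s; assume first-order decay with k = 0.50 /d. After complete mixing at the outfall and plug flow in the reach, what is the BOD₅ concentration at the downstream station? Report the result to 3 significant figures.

5.47 mg/L

Flow-weighted average: C = (1.160·1.300 + 0.1390·59.20) / 1.299 = 9.737/1.299 = 7.496 mg/L.
Travel time t = 22.9·1000 / 0.42 = 54520 s = 15.15 h.
Decay over the reach: 7.496·exp(−kt) = 7.496·0.7294 = 5.467 mg/L.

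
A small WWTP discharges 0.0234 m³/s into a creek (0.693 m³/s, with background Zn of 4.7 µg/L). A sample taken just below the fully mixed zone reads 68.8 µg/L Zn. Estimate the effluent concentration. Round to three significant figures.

1970 µg/L

Mass balance: 0.6930·4.700 + 0.02340·Cₑ = 0.7164·68.80
→ Cₑ = (0.7164·68.80 − 0.6930·4.700) / 0.02340 = 1967 µg/L.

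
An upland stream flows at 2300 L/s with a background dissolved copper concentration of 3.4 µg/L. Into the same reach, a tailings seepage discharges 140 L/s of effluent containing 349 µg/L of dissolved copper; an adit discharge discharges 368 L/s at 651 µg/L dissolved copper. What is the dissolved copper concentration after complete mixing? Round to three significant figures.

106 µg/L

Mixed concentration C = ΣQC/ΣQ = (2300·3.400 + 140.0·349.0 + 368.0·651.0) / 2808 = 296200/2808 = 105.5 µg/L.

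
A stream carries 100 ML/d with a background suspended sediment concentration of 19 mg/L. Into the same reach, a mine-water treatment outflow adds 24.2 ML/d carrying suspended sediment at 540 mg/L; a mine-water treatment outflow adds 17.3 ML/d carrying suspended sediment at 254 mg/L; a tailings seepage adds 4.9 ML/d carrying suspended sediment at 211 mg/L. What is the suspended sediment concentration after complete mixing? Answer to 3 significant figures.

139 mg/L

Flow-weighted average: C = (100.0·19.00 + 24.20·540.0 + 17.30·254.0 + 4.900·211.0) / 146.4 = 20400/146.4 = 139.3 mg/L.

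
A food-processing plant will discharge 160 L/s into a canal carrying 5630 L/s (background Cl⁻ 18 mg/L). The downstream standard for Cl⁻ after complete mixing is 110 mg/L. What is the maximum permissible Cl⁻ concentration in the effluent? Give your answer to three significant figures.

3350 mg/L

At the limit, (Qr·Cr + Qe·Cₑ)/(Qr + Qe) = 110:
Cₑ = (5790·110 − 5630·18.00) / 160.0 = 3347 mg/L.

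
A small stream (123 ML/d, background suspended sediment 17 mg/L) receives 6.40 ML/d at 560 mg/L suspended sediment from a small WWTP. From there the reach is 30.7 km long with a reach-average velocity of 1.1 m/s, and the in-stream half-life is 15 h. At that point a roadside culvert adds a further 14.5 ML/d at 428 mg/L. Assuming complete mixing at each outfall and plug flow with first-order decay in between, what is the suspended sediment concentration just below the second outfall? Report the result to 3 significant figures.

70.7 mg/L

Conservation of mass: C = (123.0·17.00 + 6.400·560.0) / 129.4 = 5675/129.4 = 43.86 mg/L; combined flow 129.4 ML/d.
Travel time t = 30.7·1000 / 1.1 = 27910 s = 7.753 h.
Half-life 15 h → k = ln 2 / 15 = 0.04621 h⁻¹ = 1.109 d⁻¹.
First-order decay: C = 43.86·exp(−k·t) = 43.86·0.6989 = 30.65 mg/L.
At the second outfall, C = (129.4·30.65 + 14.50·428.0) / (129.4 + 14.50) = 70.69 mg/L.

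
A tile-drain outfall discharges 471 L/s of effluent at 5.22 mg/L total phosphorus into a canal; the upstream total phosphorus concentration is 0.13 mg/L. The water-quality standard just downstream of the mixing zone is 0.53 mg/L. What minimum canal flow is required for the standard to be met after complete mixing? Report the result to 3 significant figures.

Set C_mix = 0.53: (Q·0.1300 + 471.0·5.220) / (Q + 471.0) = 0.53
→ Q = 471.0·(5.220 − 0.53)/(0.53 − 0.1300) = 5522 L/s.

5520 L/s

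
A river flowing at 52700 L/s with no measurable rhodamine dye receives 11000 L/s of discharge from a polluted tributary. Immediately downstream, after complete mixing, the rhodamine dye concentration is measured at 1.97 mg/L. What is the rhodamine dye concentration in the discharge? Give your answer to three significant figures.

Mass balance: 52700·0 + 11000·Cₑ = 63700·1.970
→ Cₑ = (63700·1.970 − 52700·0) / 11000 = 11.41 mg/L.

11.4 mg/L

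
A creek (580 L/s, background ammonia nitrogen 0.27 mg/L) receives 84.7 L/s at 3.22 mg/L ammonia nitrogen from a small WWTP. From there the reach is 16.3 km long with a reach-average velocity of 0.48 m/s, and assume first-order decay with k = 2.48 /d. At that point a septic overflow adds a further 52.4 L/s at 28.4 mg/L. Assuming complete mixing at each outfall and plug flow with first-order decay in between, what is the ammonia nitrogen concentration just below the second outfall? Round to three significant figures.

Mixed concentration C = ΣQC/ΣQ = (580.0·0.2700 + 84.70·3.220) / 664.7 = 429.3/664.7 = 0.6459 mg/L; combined flow 664.7 L/s.
Travel time t = 16.3·1000 / 0.48 = 33960 s = 9.433 h.
After decay, C = 0.6459 × e^(−kt) = 0.6459 × 0.3773 = 0.2437 mg/L.
Second outfall: C = (664.7·0.2437 + 52.40·28.40)/717.1 = 2.301 mg/L.

2.30 mg/L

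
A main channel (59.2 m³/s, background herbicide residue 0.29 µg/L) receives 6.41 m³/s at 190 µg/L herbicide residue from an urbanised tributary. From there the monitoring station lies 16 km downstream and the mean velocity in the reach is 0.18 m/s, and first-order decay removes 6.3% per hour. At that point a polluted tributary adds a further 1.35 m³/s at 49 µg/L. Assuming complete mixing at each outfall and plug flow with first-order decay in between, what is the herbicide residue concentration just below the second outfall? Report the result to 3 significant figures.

Mass balance: C = (59.20·0.2900 + 6.410·190.0) / 65.61 = 1235/65.61 = 18.82 µg/L; combined flow 65.61 m³/s.
Travel time t = 16·1000 / 0.18 = 88890 s = 24.69 h.
6.3%/h lost → k = −ln(1 − 0.063) = 0.06507 h⁻¹.
Decay over the reach: 18.82·exp(−kt) = 18.82·0.2005 = 3.775 µg/L.
At the second outfall, C = (65.61·3.775 + 1.350·49.00) / (65.61 + 1.350) = 4.687 µg/L.

4.69 µg/L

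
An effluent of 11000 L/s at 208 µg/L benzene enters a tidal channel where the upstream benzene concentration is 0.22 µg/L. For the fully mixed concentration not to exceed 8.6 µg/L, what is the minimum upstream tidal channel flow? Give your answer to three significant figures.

Set C_mix = 8.6: (Q·0.2200 + 11000·208.0) / (Q + 11000) = 8.6
→ Q = 11000·(208.0 − 8.6)/(8.6 − 0.2200) = 261700 L/s.

262000 L/s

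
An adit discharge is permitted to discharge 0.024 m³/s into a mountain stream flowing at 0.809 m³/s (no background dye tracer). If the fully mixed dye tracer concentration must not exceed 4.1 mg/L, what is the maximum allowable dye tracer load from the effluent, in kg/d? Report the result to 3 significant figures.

295 kg/d

Mass balance at the limit: 0.8090·0 + 0.02400·Cₑ = 0.8330·4.1 → Cₑ = 142.3 mg/L.
Load = 0.02400 m³/s × 142.3 g/m³ × 86 400 s/d = 295.1 kg/d.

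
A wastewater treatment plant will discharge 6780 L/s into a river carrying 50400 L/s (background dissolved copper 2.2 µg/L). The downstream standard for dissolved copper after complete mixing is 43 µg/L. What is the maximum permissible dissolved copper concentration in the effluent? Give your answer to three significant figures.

At the limit, (Qr·Cr + Qe·Cₑ)/(Qr + Qe) = 43:
Cₑ = (57180·43 − 50400·2.200) / 6780 = 346.3 µg/L.

346 µg/L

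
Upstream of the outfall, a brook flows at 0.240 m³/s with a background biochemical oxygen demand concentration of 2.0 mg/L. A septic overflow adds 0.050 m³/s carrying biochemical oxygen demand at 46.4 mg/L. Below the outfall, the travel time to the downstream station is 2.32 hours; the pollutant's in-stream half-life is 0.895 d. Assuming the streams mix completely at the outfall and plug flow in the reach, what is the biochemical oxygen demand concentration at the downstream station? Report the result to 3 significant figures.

After mixing, C = (0.2400·2.000 + 0.05000·46.40) / 0.2900 = 2.800/0.2900 = 9.655 mg/L.
Half-life 0.895 d → k = ln 2 / 0.895 = 0.7745 d⁻¹.
After decay, C = 9.655 × e^(−kt) = 9.655 × 0.9279 = 8.959 mg/L.

8.96 mg/L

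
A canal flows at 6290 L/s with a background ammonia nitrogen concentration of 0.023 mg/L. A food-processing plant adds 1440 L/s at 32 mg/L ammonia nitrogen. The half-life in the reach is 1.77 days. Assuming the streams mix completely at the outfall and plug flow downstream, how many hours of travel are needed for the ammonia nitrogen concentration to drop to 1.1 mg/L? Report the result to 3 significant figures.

104 h

Conservation of mass: C = (6290·0.02300 + 1440·32.00) / 7730 = 46220/7730 = 5.980 mg/L.
Half-life 1.77 d → k = ln 2 / 1.77 = 0.3916 d⁻¹.
5.980·exp(−k·t) = 1.1 → t = ln(5.980/1.1)/k = 373500 s = 103.8 h.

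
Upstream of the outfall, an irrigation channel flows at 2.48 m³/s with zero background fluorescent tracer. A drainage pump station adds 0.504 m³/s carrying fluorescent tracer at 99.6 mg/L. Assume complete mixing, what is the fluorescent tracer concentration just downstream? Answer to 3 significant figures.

16.8 mg/L

Mass balance: C = (2.480·0 + 0.5040·99.60) / 2.984 = 50.20/2.984 = 16.82 mg/L.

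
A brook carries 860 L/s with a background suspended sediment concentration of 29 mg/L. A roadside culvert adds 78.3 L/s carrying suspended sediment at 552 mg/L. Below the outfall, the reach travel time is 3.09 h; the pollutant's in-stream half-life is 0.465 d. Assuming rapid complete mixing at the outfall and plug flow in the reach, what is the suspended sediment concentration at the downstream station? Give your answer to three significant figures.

60.0 mg/L

Mixed concentration C = ΣQC/ΣQ = (860.0·29.00 + 78.30·552.0) / 938.3 = 68160/938.3 = 72.64 mg/L.
Half-life 0.465 d → k = ln 2 / 0.465 = 1.491 d⁻¹.
Applying C = C₀e^(−kt): 72.64 × 0.8254 = 59.96 mg/L.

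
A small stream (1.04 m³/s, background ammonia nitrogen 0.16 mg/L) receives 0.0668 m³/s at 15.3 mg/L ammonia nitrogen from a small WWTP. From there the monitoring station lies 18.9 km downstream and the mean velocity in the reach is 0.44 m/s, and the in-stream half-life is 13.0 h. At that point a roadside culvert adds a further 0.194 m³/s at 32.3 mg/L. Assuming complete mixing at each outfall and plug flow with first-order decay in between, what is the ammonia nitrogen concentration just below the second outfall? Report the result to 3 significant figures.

5.30 mg/L

After mixing, C = (1.040·0.1600 + 0.06680·15.30) / 1.107 = 1.188/1.107 = 1.074 mg/L; combined flow 1.107 m³/s.
Travel time t = 18.9·1000 / 0.44 = 42950 s = 11.93 h.
Half-life 13.0 h → k = ln 2 / 13.0 = 0.05332 h⁻¹ = 1.280 d⁻¹.
Applying C = C₀e^(−kt): 1.074 × 0.5293 = 0.5683 mg/L.
Second outfall: C = (1.107·0.5683 + 0.1940·32.30)/1.301 = 5.301 mg/L.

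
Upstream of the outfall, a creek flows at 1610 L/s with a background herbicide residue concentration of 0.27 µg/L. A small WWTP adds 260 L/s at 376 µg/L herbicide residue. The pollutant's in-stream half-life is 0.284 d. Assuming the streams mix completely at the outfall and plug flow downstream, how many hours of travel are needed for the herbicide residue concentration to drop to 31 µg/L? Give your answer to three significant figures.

5.18 h

After mixing, C = (1610·0.2700 + 260.0·376.0) / 1870 = 98190/1870 = 52.51 µg/L.
Half-life 0.284 d → k = ln 2 / 0.284 = 2.441 d⁻¹.
52.51·exp(−k·t) = 31 → t = ln(52.51/31)/k = 18660 s = 5.182 h.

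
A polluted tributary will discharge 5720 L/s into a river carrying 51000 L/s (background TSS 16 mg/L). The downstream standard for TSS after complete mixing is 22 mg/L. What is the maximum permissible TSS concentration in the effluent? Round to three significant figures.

75.5 mg/L

At the limit, (Qr·Cr + Qe·Cₑ)/(Qr + Qe) = 22:
Cₑ = (56720·22 − 51000·16.00) / 5720 = 75.50 mg/L.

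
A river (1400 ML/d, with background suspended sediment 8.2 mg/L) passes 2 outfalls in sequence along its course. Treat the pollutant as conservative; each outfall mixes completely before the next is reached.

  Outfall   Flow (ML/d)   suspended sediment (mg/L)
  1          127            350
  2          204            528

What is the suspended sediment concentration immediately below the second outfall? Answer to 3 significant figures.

Below outfall 1: Q → 1527 ML/d, C = (1400·8.200 + 127.0·350.0)/1527 = 36.63 mg/L.
Below outfall 2: Q → 1731 ML/d, C = (1527·36.63 + 204.0·528.0)/1731 = 94.54 mg/L.

94.5 mg/L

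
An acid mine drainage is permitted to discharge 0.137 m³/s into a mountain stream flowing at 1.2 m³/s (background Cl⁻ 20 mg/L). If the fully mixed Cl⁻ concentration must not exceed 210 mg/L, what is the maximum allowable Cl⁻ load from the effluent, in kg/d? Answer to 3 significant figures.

22200 kg/d

Mass balance at the limit: 1.200·20.00 + 0.1370·Cₑ = 1.337·210 → Cₑ = 1874 mg/L.
Load = 0.1370 m³/s × 1874 g/m³ × 86 400 s/d = 22180 kg/d.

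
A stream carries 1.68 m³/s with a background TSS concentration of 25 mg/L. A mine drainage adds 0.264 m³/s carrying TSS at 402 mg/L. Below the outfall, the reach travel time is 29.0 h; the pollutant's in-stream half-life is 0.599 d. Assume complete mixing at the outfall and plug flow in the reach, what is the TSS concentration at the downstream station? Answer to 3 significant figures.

18.8 mg/L

Flow-weighted average: C = (1.680·25.00 + 0.2640·402.0) / 1.944 = 148.1/1.944 = 76.20 mg/L.
Half-life 0.599 d → k = ln 2 / 0.599 = 1.157 d⁻¹.
Applying C = C₀e^(−kt): 76.20 × 0.2470 = 18.82 mg/L.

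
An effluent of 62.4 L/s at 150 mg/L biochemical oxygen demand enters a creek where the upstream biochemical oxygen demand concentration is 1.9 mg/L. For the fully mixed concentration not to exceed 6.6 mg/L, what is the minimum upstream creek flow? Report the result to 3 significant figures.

Set C_mix = 6.6: (Q·1.900 + 62.40·150.0) / (Q + 62.40) = 6.6
→ Q = 62.40·(150.0 − 6.6)/(6.6 − 1.900) = 1904 L/s.

1900 L/s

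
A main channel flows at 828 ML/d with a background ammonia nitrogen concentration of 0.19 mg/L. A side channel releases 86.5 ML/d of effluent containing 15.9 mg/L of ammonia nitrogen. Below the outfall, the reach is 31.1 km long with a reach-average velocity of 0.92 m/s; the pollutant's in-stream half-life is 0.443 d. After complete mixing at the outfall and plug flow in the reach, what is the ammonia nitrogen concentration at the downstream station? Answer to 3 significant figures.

0.909 mg/L

Mass balance: C = (828.0·0.1900 + 86.50·15.90) / 914.5 = 1533/914.5 = 1.676 mg/L.
Travel time t = 31.1·1000 / 0.92 = 33800 s = 9.390 h.
Half-life 0.443 d → k = ln 2 / 0.443 = 1.565 d⁻¹.
First-order decay: C = 1.676·exp(−k·t) = 1.676·0.5422 = 0.9087 mg/L.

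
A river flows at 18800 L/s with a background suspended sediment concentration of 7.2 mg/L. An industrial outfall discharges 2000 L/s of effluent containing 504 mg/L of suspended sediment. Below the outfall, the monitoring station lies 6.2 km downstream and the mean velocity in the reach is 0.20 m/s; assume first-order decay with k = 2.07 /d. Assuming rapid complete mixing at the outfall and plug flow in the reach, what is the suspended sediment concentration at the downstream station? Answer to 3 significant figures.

26.2 mg/L

After mixing, C = (18800·7.200 + 2000·504.0) / 20800 = 1143000/20800 = 54.97 mg/L.
Travel time t = 6.2·1000 / 0.20 = 31000 s = 8.611 h.
After decay, C = 54.97 × e^(−kt) = 54.97 × 0.4758 = 26.16 mg/L.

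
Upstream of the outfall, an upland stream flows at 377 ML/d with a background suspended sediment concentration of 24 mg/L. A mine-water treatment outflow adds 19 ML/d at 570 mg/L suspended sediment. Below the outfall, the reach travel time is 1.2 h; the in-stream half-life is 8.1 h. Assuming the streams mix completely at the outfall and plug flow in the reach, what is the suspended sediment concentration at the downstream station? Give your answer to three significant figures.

45.3 mg/L

After mixing, C = (377.0·24.00 + 19.00·570.0) / 396.0 = 19880/396.0 = 50.20 mg/L.
Half-life 8.1 h → k = ln 2 / 8.1 = 0.08557 h⁻¹ = 2.054 d⁻¹.
Applying C = C₀e^(−kt): 50.20 × 0.9024 = 45.30 mg/L.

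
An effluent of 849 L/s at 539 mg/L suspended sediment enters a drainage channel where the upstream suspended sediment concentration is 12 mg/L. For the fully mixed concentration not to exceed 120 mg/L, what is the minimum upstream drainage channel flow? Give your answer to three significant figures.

Set C_mix = 120: (Q·12.00 + 849.0·539.0) / (Q + 849.0) = 120
→ Q = 849.0·(539.0 − 120)/(120 − 12.00) = 3294 L/s.

3290 L/s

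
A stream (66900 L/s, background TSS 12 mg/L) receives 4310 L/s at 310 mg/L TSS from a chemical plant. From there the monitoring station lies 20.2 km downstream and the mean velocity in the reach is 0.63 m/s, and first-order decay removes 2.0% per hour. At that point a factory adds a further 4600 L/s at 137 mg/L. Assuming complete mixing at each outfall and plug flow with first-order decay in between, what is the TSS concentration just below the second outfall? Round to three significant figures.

Flow-weighted average: C = (66900·12.00 + 4310·310.0) / 71210 = 2139000/71210 = 30.04 mg/L; combined flow 71210 L/s.
Travel time t = 20.2·1000 / 0.63 = 32060 s = 8.907 h.
2.0%/h lost → k = −ln(1 − 0.02) = 0.02020 h⁻¹.
Applying C = C₀e^(−kt): 30.04 × 0.8353 = 25.09 mg/L.
Second outfall: C = (71210·25.09 + 4600·137.0)/75810 = 31.88 mg/L.

31.9 mg/L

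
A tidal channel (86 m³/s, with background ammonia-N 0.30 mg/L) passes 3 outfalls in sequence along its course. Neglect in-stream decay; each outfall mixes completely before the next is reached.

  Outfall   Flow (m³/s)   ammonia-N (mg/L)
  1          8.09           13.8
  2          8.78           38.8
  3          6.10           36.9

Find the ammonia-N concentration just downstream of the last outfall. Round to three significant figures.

6.45 mg/L

After outfall 1: Q = 86.00 + 8.090 = 94.09 m³/s; C = (86.00·0.3000 + 8.090·13.80)/94.09 = 1.461 mg/L.
After outfall 2: Q = 94.09 + 8.780 = 102.9 m³/s; C = (94.09·1.461 + 8.780·38.80)/102.9 = 4.648 mg/L.
After outfall 3: Q = 102.9 + 6.100 = 109.0 m³/s; C = (102.9·4.648 + 6.100·36.90)/109.0 = 6.453 mg/L.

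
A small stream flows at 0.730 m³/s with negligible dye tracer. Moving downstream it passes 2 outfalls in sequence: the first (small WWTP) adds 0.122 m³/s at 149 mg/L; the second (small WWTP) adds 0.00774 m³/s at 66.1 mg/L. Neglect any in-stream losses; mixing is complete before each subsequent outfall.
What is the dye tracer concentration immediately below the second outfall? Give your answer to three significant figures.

Below outfall 1: Q → 0.8520 m³/s, C = (0.7300·0 + 0.1220·149.0)/0.8520 = 21.34 mg/L.
Below outfall 2: Q → 0.8597 m³/s, C = (0.8520·21.34 + 0.007740·66.10)/0.8597 = 21.74 mg/L.

21.7 mg/L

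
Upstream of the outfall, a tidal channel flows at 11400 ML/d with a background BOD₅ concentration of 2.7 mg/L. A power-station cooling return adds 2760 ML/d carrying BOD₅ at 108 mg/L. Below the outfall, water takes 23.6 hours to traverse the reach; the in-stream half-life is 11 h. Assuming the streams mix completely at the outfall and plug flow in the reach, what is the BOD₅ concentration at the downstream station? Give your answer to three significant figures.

Flow-weighted average: C = (11400·2.700 + 2760·108.0) / 14160 = 328900/14160 = 23.22 mg/L.
Half-life 11 h → k = ln 2 / 11 = 0.06301 h⁻¹ = 1.512 d⁻¹.
Decay over the reach: 23.22·exp(−kt) = 23.22·0.2260 = 5.249 mg/L.

5.25 mg/L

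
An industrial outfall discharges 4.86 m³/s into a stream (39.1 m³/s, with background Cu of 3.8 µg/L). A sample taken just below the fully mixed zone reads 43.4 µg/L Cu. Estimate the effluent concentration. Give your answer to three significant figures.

Mass balance: 39.10·3.800 + 4.860·Cₑ = 43.96·43.40
→ Cₑ = (43.96·43.40 − 39.10·3.800) / 4.860 = 362.0 µg/L.

362 µg/L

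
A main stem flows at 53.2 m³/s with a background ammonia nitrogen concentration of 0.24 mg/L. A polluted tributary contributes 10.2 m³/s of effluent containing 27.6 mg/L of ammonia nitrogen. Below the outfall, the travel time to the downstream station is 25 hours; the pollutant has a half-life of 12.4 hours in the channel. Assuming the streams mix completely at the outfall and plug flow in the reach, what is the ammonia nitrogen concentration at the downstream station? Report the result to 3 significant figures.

1.15 mg/L

After mixing, C = (53.20·0.2400 + 10.20·27.60) / 63.40 = 294.3/63.40 = 4.642 mg/L.
Half-life 12.4 h → k = ln 2 / 12.4 = 0.05590 h⁻¹ = 1.342 d⁻¹.
Decay over the reach: 4.642·exp(−kt) = 4.642·0.2472 = 1.148 mg/L.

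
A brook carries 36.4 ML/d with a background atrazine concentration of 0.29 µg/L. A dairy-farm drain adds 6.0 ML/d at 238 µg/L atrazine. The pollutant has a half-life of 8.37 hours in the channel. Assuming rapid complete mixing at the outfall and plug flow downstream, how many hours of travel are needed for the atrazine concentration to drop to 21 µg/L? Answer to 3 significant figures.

5.79 h

Mass balance: C = (36.40·0.2900 + 6.000·238.0) / 42.40 = 1439/42.40 = 33.93 µg/L.
Half-life 8.37 h → k = ln 2 / 8.37 = 0.08281 h⁻¹ = 1.988 d⁻¹.
33.93·exp(−k·t) = 21 → t = ln(33.93/21)/k = 20850 s = 5.793 h.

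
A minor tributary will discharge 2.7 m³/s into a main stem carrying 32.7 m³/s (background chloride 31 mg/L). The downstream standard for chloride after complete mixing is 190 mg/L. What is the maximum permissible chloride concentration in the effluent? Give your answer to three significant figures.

At the limit, (Qr·Cr + Qe·Cₑ)/(Qr + Qe) = 190:
Cₑ = (35.40·190 − 32.70·31.00) / 2.700 = 2116 mg/L.

2120 mg/L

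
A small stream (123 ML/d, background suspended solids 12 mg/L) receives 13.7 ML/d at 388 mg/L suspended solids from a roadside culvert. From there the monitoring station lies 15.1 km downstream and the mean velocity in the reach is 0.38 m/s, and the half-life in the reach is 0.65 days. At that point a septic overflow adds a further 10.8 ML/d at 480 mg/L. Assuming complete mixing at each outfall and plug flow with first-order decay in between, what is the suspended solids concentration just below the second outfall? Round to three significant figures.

63.3 mg/L

Mixed concentration C = ΣQC/ΣQ = (123.0·12.00 + 13.70·388.0) / 136.7 = 6792/136.7 = 49.68 mg/L; combined flow 136.7 ML/d.
Travel time t = 15.1·1000 / 0.38 = 39740 s = 11.04 h.
Half-life 0.65 d → k = ln 2 / 0.65 = 1.066 d⁻¹.
Decay over the reach: 49.68·exp(−kt) = 49.68·0.6124 = 30.42 mg/L.
At the second outfall, C = (136.7·30.42 + 10.80·480.0) / (136.7 + 10.80) = 63.34 mg/L.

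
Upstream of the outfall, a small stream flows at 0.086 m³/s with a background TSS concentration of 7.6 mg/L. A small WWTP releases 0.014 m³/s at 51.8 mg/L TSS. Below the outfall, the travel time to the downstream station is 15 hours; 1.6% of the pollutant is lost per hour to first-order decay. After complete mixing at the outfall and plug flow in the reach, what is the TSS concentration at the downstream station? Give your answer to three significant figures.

Conservation of mass: C = (0.08600·7.600 + 0.01400·51.80) / 0.1000 = 1.379/0.1000 = 13.79 mg/L.
1.6%/h lost → k = −ln(1 − 0.016) = 0.01613 h⁻¹.
First-order decay: C = 13.79·exp(−k·t) = 13.79·0.7851 = 10.82 mg/L.

10.8 mg/L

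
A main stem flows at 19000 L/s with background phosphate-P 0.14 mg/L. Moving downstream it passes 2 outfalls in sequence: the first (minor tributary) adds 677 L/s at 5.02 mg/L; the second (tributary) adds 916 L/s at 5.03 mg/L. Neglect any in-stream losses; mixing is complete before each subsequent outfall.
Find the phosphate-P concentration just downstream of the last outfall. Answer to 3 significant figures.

0.518 mg/L

Outfall 1: combined Q = 19680 L/s; C = (19000·0.1400 + 677.0·5.020)/19680 = 0.3079 mg/L.
Outfall 2: combined Q = 20590 L/s; C = (19680·0.3079 + 916.0·5.030)/20590 = 0.5179 mg/L.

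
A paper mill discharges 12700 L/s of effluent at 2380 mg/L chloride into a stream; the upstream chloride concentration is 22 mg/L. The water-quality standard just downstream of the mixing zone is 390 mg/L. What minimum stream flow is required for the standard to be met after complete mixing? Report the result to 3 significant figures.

Set C_mix = 390: (Q·22.00 + 12700·2380) / (Q + 12700) = 390
→ Q = 12700·(2380 − 390)/(390 − 22.00) = 68680 L/s.

68700 L/s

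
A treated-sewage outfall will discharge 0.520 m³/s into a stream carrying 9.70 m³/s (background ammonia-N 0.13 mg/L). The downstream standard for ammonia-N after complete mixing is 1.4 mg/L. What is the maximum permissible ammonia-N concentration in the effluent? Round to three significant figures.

At the limit, (Qr·Cr + Qe·Cₑ)/(Qr + Qe) = 1.4:
Cₑ = (10.22·1.4 − 9.700·0.1300) / 0.5200 = 25.09 mg/L.

25.1 mg/L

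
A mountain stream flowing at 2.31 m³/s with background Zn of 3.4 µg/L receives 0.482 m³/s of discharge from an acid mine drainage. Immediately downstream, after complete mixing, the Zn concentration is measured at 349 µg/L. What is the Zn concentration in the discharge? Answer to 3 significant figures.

Mass balance: 2.310·3.400 + 0.4820·Cₑ = 2.792·349.0
→ Cₑ = (2.792·349.0 − 2.310·3.400) / 0.4820 = 2005 µg/L.

2010 µg/L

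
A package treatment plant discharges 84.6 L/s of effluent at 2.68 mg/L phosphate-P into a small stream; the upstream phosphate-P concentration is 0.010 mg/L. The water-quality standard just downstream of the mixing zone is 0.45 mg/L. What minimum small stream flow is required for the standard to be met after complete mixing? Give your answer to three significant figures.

429 L/s

Set C_mix = 0.45: (Q·0.01000 + 84.60·2.680) / (Q + 84.60) = 0.45
→ Q = 84.60·(2.680 − 0.45)/(0.45 − 0.01000) = 428.8 L/s.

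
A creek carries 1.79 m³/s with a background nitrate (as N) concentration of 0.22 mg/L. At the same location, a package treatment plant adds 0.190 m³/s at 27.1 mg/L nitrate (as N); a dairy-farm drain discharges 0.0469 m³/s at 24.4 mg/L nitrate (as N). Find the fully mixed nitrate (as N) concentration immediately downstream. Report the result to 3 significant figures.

3.30 mg/L

Conservation of mass: C = (1.790·0.2200 + 0.1900·27.10 + 0.04690·24.40) / 2.027 = 6.687/2.027 = 3.299 mg/L.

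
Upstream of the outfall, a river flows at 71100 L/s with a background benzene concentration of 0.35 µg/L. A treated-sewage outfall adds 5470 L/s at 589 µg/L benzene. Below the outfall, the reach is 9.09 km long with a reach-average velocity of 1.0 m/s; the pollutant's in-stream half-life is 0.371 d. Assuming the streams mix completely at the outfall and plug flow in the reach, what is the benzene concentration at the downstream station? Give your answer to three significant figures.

Mixed concentration C = ΣQC/ΣQ = (71100·0.3500 + 5470·589.0) / 76570 = 3247000/76570 = 42.40 µg/L.
Travel time t = 9.09·1000 / 1.0 = 9090 s = 2.525 h.
Half-life 0.371 d → k = ln 2 / 0.371 = 1.868 d⁻¹.
Decay over the reach: 42.40·exp(−kt) = 42.40·0.8215 = 34.84 µg/L.

34.8 µg/L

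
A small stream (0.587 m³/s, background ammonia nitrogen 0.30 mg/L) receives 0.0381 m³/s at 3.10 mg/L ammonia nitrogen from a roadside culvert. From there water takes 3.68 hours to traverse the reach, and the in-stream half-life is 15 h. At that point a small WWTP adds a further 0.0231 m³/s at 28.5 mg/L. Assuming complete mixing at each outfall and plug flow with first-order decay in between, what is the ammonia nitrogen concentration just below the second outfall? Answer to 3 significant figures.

1.40 mg/L

Mass balance: C = (0.5870·0.3000 + 0.03810·3.100) / 0.6251 = 0.2942/0.6251 = 0.4707 mg/L; combined flow 0.6251 m³/s.
Half-life 15 h → k = ln 2 / 15 = 0.04621 h⁻¹ = 1.109 d⁻¹.
After decay, C = 0.4707 × e^(−kt) = 0.4707 × 0.8436 = 0.3971 mg/L.
At the second outfall, C = (0.6251·0.3971 + 0.02310·28.50) / (0.6251 + 0.02310) = 1.399 mg/L.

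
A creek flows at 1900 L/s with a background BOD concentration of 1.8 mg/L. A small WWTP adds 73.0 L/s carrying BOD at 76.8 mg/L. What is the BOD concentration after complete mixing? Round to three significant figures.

4.57 mg/L

Conservation of mass: C = (1900·1.800 + 73.00·76.80) / 1973 = 9026/1973 = 4.575 mg/L.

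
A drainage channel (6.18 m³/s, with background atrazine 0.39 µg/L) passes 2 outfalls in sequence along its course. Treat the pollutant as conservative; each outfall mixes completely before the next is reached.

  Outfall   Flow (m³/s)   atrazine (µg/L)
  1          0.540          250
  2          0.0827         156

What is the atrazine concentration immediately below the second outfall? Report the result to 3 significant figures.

22.1 µg/L

Below outfall 1: Q → 6.720 m³/s, C = (6.180·0.3900 + 0.5400·250.0)/6.720 = 20.45 µg/L.
Below outfall 2: Q → 6.803 m³/s, C = (6.720·20.45 + 0.08270·156.0)/6.803 = 22.10 µg/L.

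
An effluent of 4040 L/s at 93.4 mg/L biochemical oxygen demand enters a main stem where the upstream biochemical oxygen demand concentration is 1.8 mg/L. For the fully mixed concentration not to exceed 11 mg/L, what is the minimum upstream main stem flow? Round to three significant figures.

36200 L/s

Set C_mix = 11: (Q·1.800 + 4040·93.40) / (Q + 4040) = 11
→ Q = 4040·(93.40 − 11)/(11 − 1.800) = 36180 L/s.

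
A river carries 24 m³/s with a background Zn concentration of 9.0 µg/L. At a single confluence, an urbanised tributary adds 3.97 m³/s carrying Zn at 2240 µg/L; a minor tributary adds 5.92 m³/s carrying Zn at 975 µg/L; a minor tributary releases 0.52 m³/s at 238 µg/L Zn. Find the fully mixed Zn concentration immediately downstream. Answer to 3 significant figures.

436 µg/L

Flow-weighted average: C = (24.00·9.000 + 3.970·2240 + 5.920·975.0 + 0.5200·238.0) / 34.41 = 15000/34.41 = 436.1 µg/L.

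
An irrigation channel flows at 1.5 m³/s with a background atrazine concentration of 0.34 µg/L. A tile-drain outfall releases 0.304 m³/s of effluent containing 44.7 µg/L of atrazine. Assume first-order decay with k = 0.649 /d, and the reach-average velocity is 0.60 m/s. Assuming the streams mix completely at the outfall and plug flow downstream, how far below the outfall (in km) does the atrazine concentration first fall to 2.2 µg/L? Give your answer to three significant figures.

Mass balance: C = (1.500·0.3400 + 0.3040·44.70) / 1.804 = 14.10/1.804 = 7.815 µg/L.
Set 7.815·exp(−k·t) = 2.2 → t = ln(7.815/2.2)/k = 168800 s = 46.88 h.
Distance = v·t = 0.60·168800 = 101300 m = 101.3 km.

101 km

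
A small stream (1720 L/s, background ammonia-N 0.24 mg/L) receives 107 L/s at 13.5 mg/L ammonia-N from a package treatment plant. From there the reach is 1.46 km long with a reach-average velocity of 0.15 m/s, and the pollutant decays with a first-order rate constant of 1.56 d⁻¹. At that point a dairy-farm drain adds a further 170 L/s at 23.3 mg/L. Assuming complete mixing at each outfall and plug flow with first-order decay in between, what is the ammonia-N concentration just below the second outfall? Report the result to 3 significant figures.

Mass balance: C = (1720·0.2400 + 107.0·13.50) / 1827 = 1857/1827 = 1.017 mg/L; combined flow 1827 L/s.
Travel time t = 1.46·1000 / 0.15 = 9733 s = 2.704 h.
After decay, C = 1.017 × e^(−kt) = 1.017 × 0.8388 = 0.8527 mg/L.
At the second outfall, C = (1827·0.8527 + 170.0·23.30) / (1827 + 170.0) = 2.764 mg/L.

2.76 mg/L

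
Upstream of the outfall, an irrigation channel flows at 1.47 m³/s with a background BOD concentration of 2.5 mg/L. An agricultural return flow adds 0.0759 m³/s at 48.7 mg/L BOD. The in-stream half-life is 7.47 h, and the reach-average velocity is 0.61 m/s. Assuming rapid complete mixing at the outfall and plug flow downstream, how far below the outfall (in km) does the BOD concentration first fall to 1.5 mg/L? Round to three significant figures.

Flow-weighted average: C = (1.470·2.500 + 0.07590·48.70) / 1.546 = 7.371/1.546 = 4.768 mg/L.
Half-life 7.47 h → k = ln 2 / 7.47 = 0.09279 h⁻¹ = 2.227 d⁻¹.
Set 4.768·exp(−k·t) = 1.5 → t = ln(4.768/1.5)/k = 44870 s = 12.46 h.
Distance = v·t = 0.61·44870 = 27370 m = 27.37 km.

27.4 km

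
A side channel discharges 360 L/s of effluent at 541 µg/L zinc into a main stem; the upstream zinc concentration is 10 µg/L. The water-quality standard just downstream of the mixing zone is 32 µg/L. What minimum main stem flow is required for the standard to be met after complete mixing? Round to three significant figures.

8330 L/s

Set C_mix = 32: (Q·10.00 + 360.0·541.0) / (Q + 360.0) = 32
→ Q = 360.0·(541.0 − 32)/(32 − 10.00) = 8329 L/s.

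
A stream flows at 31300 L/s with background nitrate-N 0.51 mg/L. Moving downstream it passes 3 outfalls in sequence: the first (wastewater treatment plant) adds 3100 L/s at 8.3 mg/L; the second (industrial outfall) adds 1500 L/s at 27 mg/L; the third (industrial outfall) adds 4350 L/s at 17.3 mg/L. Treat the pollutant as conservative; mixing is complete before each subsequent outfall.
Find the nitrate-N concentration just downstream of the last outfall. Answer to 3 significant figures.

3.91 mg/L

Outfall 1: combined Q = 34400 L/s; C = (31300·0.5100 + 3100·8.300)/34400 = 1.212 mg/L.
Outfall 2: combined Q = 35900 L/s; C = (34400·1.212 + 1500·27.00)/35900 = 2.289 mg/L.
Outfall 3: combined Q = 40250 L/s; C = (35900·2.289 + 4350·17.30)/40250 = 3.912 mg/L.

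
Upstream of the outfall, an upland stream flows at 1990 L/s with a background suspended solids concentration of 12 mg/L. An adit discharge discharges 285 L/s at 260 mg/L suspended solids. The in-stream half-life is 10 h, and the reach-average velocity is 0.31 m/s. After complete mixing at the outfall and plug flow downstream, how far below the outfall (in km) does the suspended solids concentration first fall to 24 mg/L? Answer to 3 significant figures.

After mixing, C = (1990·12.00 + 285.0·260.0) / 2275 = 97980/2275 = 43.07 mg/L.
Half-life 10 h → k = ln 2 / 10 = 0.06931 h⁻¹ = 1.664 d⁻¹.
Set 43.07·exp(−k·t) = 24 → t = ln(43.07/24)/k = 30370 s = 8.436 h.
Distance = v·t = 0.31·30370 = 9414 m = 9.414 km.

9.41 km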